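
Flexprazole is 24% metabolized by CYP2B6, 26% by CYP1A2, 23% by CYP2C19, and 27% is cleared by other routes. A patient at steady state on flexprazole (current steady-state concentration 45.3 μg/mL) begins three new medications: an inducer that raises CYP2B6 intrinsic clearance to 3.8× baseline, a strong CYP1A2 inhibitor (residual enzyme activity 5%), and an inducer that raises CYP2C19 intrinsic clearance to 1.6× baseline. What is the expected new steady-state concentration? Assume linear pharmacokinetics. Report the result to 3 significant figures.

The CYP2B6 pathway (24% of clearance) rises to 3.8× activity: 0.24 × 3.8 = 0.912.
The CYP1A2 pathway (26% of clearance) falls to 0.05× activity: 0.26 × 0.05 = 0.013.
The CYP2C19 pathway (23% of clearance) is boosted to 1.6× activity: 0.23 × 1.6 = 0.368.
The remaining 27% of clearance is unaffected.
Relative clearance = 0.912 + 0.013 + 0.368 + 0.27 = 1.563.
Steady-state concentration ∝ 1/CL: new value = 45.3 / 1.563 = 29.0 μg/mL.

29.0 μg/mL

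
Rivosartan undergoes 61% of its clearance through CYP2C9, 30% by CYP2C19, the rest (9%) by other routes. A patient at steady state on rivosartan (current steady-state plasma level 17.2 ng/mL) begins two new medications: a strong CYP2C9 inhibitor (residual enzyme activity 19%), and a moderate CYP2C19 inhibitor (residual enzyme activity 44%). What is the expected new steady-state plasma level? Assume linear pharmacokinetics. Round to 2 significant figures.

51 ng/mL

The CYP2C9 pathway (61% of clearance) is reduced to 0.19× activity: 0.61 × 0.19 = 0.1159.
The CYP2C19 pathway (30% of clearance) is reduced to 0.44× activity: 0.3 × 0.44 = 0.132.
The remaining 9% of clearance is unaffected.
Relative clearance = 0.1159 + 0.132 + 0.09 = 0.3379.
Steady-state plasma level ∝ 1/CL: new value = 17.2 / 0.3379 = 51 ng/mL.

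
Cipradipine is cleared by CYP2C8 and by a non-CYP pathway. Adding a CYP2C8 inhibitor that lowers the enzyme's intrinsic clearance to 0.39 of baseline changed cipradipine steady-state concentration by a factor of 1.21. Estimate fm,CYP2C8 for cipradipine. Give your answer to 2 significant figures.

0.28

CL'/CL = 1 / 1.21 = 0.8264
0.39·fm + (1 − fm) = 0.8264
fm = (0.8264 − 1) / (0.39 − 1) = 0.28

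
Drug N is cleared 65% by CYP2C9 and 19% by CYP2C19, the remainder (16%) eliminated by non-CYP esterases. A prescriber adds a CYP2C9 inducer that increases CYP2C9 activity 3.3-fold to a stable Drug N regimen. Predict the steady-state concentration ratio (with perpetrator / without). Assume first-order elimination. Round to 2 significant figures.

The CYP2C9 pathway (65% of clearance) increases to 3.3× activity: 0.65 × 3.3 = 2.145.
CYP2C19 (19%) and the residual 16% are unaffected.
New clearance relative to baseline: 2.145 + 0.19 + 0.16 = 2.495.
Steady-state concentration is inversely proportional to clearance, so the fold-change is 1 / 2.495 = 0.40.

0.40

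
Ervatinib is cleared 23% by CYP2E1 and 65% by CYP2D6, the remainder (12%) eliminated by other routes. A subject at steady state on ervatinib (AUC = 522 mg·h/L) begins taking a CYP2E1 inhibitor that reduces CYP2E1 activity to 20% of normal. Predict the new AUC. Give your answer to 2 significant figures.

CYP2E1: 0.23 × 0.2 = 0.046
CYP2D6: 0.65 (unchanged)
Other: 0.12 (unchanged)
Relative clearance = 0.046 + 0.65 + 0.12 = 0.816.
With dosing unchanged, AUC scales as 1/CL: 522 / 0.816 = 6.4 × 10² mg·h/L.

6.4 × 10² mg·h/L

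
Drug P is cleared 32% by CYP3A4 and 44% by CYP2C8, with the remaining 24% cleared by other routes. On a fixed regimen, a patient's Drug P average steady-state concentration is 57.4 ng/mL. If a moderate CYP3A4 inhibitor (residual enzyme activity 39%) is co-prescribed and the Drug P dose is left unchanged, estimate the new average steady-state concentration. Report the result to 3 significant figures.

71.3 ng/mL

The CYP3A4 pathway (32% of clearance) falls to 0.39× activity: 0.32 × 0.39 = 0.1248.
CYP2C8 (44%) and the residual 24% are unaffected.
New clearance relative to baseline: 0.1248 + 0.44 + 0.24 = 0.8048.
Average steady-state concentration ∝ 1/CL, so new value = 57.4 / 0.8048 = 71.3 ng/mL.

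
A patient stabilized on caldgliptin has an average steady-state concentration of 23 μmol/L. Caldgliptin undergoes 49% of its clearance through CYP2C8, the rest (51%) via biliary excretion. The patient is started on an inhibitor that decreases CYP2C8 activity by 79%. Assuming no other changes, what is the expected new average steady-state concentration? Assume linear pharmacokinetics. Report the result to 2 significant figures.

38 μmol/L

The CYP2C8 pathway (49% of clearance) is reduced to 0.21× activity: 0.49 × 0.21 = 0.1029.
The remaining 51% of clearance is unaffected.
New clearance relative to baseline: 0.1029 + 0.51 = 0.6129.
With dosing unchanged, average steady-state concentration scales as 1/CL: 23 / 0.6129 = 38 μmol/L.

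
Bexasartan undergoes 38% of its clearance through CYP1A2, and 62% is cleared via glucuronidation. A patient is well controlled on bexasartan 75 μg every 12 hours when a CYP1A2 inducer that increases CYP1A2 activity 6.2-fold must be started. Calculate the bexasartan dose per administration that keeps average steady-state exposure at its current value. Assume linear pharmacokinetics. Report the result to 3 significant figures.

The CYP1A2 pathway (38% of clearance) is boosted to 6.2× activity: 0.38 × 6.2 = 2.356.
The remaining 62% of clearance is unaffected.
Relative clearance = 2.356 + 0.62 = 2.976.
Exposure is unchanged when dose changes in proportion to clearance. New dose = 75 μg × 2.976 = 223 μg.

223 μg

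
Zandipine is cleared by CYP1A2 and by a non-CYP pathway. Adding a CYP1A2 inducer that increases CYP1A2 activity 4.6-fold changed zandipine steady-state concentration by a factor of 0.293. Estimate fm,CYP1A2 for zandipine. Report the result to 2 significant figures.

CL'/CL = 1 / 0.293 = 3.413
4.6·fm + (1 − fm) = 3.413
fm = (3.413 − 1) / (4.6 − 1) = 0.67

0.67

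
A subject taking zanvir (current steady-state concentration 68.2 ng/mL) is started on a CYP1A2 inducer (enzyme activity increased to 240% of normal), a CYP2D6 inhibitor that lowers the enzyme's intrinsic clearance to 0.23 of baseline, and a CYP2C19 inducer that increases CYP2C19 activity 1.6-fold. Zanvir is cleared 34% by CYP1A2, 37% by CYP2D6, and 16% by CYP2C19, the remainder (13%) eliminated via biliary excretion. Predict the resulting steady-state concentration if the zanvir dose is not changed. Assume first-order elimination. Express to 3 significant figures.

53.0 ng/mL

The CYP1A2 pathway (34% of clearance) is boosted to 2.4× activity: 0.34 × 2.4 = 0.816.
The CYP2D6 pathway (37% of clearance) is reduced to 0.23× activity: 0.37 × 0.23 = 0.0851.
The CYP2C19 pathway (16% of clearance) increases to 1.6× activity: 0.16 × 1.6 = 0.256.
The remaining 13% of clearance is unaffected.
CL_new/CL_old = 0.816 + 0.0851 + 0.256 + 0.13 = 1.2871.
Steady-state concentration ∝ 1/CL: new value = 68.2 / 1.2871 = 53.0 ng/mL.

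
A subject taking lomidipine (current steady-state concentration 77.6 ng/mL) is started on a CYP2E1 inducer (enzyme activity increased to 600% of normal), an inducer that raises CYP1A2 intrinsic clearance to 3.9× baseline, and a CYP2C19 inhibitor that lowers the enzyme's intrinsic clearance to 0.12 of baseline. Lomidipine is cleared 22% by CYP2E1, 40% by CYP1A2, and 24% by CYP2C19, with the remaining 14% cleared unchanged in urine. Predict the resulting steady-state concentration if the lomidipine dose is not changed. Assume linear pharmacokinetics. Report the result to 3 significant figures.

CYP2E1: 0.22 × 6 = 1.32
CYP1A2: 0.4 × 3.9 = 1.56
CYP2C19: 0.24 × 0.12 = 0.0288
Other: 0.14 (unchanged)
CL_new/CL_old = 1.32 + 1.56 + 0.0288 + 0.14 = 3.0488.
New steady-state concentration = 77.6 / 3.0488 = 25.5 ng/mL (concentration scales inversely with clearance).

25.5 ng/mL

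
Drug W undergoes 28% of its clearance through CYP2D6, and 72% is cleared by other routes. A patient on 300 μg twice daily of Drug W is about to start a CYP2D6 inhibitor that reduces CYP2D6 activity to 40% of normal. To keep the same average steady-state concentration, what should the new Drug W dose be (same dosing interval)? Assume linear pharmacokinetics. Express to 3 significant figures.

250 μg

The CYP2D6 pathway (28% of clearance) drops to 0.4× activity: 0.28 × 0.4 = 0.112.
Non-CYP routes (72%) are unchanged.
New clearance relative to baseline: 0.112 + 0.72 = 0.832.
Exposure is unchanged when dose changes in proportion to clearance. New dose = 300 μg × 0.832 = 250 μg.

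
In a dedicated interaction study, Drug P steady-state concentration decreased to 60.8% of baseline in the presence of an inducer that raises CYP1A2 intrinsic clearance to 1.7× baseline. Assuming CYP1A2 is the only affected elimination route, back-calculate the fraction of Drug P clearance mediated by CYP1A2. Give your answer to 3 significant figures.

0.921

Call the CYP1A2 fraction fm. After the interaction, CL_new/CL_old = fm × 1.7 + (1 − fm).
Steady-state concentration ratio = 1 / (new CL fraction), so new CL fraction = 1 / 0.608 = 1.645.
fm × 1.7 + 1 − fm = 1.645  ⇒  fm × (1.7 − 1) = 0.6447  ⇒  fm = 0.921.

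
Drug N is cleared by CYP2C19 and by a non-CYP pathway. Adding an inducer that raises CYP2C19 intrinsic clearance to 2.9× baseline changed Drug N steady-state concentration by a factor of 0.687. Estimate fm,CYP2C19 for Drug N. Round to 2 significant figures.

Let x = fm,CYP2C19. Because steady-state concentration ∝ 1/CL, relative clearance rose to 1/0.687 = 1.456.
Setting x·2.9 + (1 − x) = 1.456 and solving: x = (1.456 − 1)/(2.9 − 1) = 0.24.

0.24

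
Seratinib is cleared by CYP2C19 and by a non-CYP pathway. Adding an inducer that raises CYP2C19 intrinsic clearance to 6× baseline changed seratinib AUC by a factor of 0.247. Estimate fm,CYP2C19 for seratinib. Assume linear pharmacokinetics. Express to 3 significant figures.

0.610

Write x for the fraction cleared via CYP2C19. The observed AUC change means clearance rose to 1/0.247 = 4.049 of baseline.
Only the CYP2C19 route changed, so 4.049 = x·6 + (1 − x), giving x = 0.610.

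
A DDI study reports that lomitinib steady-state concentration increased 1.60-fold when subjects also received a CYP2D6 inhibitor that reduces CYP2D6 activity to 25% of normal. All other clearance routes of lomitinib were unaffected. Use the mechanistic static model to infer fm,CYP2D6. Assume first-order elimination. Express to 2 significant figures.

Write x for the fraction cleared via CYP2D6. The observed steady-state concentration change means clearance fell to 1/1.60 = 0.625 of baseline.
Only the CYP2D6 route changed, so 0.625 = x·0.25 + (1 − x), giving x = 0.50.

0.50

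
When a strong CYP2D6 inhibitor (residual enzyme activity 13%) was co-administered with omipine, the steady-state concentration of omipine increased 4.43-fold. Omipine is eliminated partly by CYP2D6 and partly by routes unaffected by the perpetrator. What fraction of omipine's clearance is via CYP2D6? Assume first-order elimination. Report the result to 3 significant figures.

0.890

CL'/CL = 1 / 4.43 = 0.2257
0.13·fm + (1 − fm) = 0.2257
fm = (0.2257 − 1) / (0.13 − 1) = 0.890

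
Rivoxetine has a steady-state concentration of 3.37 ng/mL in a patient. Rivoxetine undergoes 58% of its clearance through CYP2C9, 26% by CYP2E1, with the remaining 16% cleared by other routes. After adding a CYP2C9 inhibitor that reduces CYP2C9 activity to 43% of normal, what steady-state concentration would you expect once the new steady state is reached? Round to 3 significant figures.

The CYP2C9 pathway (58% of clearance) is reduced to 0.43× activity: 0.58 × 0.43 = 0.2494.
CYP2E1 (26%) and the residual 16% are unaffected.
New clearance relative to baseline: 0.2494 + 0.26 + 0.16 = 0.6694.
New steady-state concentration = baseline ÷ relative clearance = 3.37 / 0.6694 = 5.03 ng/mL.

5.03 ng/mL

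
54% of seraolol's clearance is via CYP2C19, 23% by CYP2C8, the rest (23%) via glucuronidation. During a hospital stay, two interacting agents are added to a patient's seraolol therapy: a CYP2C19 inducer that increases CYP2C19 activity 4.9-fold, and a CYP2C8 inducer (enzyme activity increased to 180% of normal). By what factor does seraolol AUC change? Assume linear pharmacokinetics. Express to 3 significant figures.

CYP2C19: 0.54 × 4.9 = 2.646
CYP2C8: 0.23 × 1.8 = 0.414
Other: 0.23 (unchanged)
CL_new/CL_old = 2.646 + 0.414 + 0.23 = 3.29.
Because AUC varies inversely with clearance, the combined effect is 1 / 3.29 = 0.304.

0.304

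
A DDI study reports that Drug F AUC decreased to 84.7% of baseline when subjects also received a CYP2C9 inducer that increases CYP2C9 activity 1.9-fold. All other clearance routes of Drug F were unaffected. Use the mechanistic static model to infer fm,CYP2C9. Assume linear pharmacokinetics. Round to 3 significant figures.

0.201

Write x for the fraction cleared via CYP2C9. The observed AUC change means clearance rose to 1/0.847 = 1.181 of baseline.
Setting x·1.9 + (1 − x) = 1.181 and solving: x = (1.181 − 1)/(1.9 − 1) = 0.201.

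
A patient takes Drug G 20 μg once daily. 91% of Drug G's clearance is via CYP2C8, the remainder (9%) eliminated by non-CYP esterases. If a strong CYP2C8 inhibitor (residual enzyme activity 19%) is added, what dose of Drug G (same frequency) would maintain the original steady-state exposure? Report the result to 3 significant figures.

5.26 μg

CYP2C8: 0.91 × 0.19 = 0.1729
Other: 0.09 (unchanged)
Relative clearance = 0.1729 + 0.09 = 0.2629.
Css,avg = (dose rate)/CL, so holding Css fixed requires dose ∝ CL: 20 × 0.2629 = 5.26 μg.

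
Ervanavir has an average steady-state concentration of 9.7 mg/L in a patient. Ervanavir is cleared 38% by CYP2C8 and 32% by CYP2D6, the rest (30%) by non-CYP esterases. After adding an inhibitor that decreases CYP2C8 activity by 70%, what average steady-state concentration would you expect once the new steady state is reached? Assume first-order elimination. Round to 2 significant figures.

13 mg/L

The CYP2C8 pathway (38% of clearance) falls to 0.3× activity: 0.38 × 0.3 = 0.114.
CYP2D6 (32%) and the residual 30% are unaffected.
CL_new/CL_old = 0.114 + 0.32 + 0.3 = 0.734.
New average steady-state concentration = baseline ÷ relative clearance = 9.7 / 0.734 = 13 mg/L.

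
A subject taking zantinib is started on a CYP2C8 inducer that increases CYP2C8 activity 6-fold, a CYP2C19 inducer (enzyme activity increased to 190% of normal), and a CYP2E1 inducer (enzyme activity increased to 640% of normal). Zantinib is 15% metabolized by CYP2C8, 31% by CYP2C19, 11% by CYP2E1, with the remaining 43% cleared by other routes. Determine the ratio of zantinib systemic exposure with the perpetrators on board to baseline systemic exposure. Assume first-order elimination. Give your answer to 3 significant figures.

The CYP2C8 pathway (15% of clearance) is boosted to 6× activity: 0.15 × 6 = 0.9.
The CYP2C19 pathway (31% of clearance) is boosted to 1.9× activity: 0.31 × 1.9 = 0.589.
The CYP2E1 pathway (11% of clearance) increases to 6.4× activity: 0.11 × 6.4 = 0.704.
Non-CYP routes (43%) are unchanged.
Relative clearance = 0.9 + 0.589 + 0.704 + 0.43 = 2.623.
Systemic exposure ∝ 1/CL: fold-change = 1 / 2.623 = 0.381.

0.381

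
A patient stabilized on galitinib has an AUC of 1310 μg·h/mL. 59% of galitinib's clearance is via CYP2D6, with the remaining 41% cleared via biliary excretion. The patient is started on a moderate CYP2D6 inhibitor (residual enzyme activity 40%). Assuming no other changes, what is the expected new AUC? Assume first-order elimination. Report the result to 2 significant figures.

2.0 × 10³ μg·h/mL

The CYP2D6 pathway (59% of clearance) falls to 0.4× activity: 0.59 × 0.4 = 0.236.
The remaining 41% of clearance is unaffected.
CL_new/CL_old = 0.236 + 0.41 = 0.646.
AUC ∝ 1/CL, so new value = 1310 / 0.646 = 2.0 × 10³ μg·h/mL.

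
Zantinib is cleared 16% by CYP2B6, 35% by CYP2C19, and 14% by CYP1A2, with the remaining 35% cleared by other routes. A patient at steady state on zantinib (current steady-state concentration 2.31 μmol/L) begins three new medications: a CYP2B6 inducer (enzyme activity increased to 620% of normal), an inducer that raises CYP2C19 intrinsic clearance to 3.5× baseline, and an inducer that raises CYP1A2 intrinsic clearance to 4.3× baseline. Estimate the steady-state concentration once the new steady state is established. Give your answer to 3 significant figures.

The CYP2B6 pathway (16% of clearance) is boosted to 6.2× activity: 0.16 × 6.2 = 0.992.
The CYP2C19 pathway (35% of clearance) rises to 3.5× activity: 0.35 × 3.5 = 1.225.
The CYP1A2 pathway (14% of clearance) is boosted to 4.3× activity: 0.14 × 4.3 = 0.602.
The remaining 35% of clearance is unaffected.
CL_new/CL_old = 0.992 + 1.225 + 0.602 + 0.35 = 3.169.
Dividing the baseline by the relative clearance: 2.31 / 3.169 = 0.729 μmol/L.

0.729 μmol/L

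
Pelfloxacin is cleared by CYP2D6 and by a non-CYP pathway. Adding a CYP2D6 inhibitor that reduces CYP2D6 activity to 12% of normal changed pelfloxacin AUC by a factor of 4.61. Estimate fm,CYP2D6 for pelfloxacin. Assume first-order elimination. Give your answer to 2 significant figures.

0.89

Let x = fm,CYP2D6. Because AUC ∝ 1/CL, relative clearance fell to 1/4.61 = 0.2169.
Setting x·0.12 + (1 − x) = 0.2169 and solving: x = (0.2169 − 1)/(0.12 − 1) = 0.89.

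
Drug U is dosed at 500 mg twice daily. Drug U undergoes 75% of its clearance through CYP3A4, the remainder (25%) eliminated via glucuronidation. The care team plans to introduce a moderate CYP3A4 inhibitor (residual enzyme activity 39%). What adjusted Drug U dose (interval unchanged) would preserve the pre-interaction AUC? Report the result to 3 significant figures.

271 mg

CYP3A4: 0.75 × 0.39 = 0.2925
Other: 0.25 (unchanged)
New clearance relative to baseline: 0.2925 + 0.25 = 0.5425.
Exposure is unchanged when dose changes in proportion to clearance. New dose = 500 mg × 0.5425 = 271 mg.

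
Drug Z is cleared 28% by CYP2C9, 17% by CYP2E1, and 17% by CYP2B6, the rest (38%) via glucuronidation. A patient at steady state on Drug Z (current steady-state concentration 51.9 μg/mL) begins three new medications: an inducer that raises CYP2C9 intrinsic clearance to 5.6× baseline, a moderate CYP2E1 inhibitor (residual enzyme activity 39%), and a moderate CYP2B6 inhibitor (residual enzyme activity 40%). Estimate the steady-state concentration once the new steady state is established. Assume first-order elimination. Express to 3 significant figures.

24.9 μg/mL

The CYP2C9 pathway (28% of clearance) increases to 5.6× activity: 0.28 × 5.6 = 1.568.
The CYP2E1 pathway (17% of clearance) drops to 0.39× activity: 0.17 × 0.39 = 0.0663.
The CYP2B6 pathway (17% of clearance) falls to 0.4× activity: 0.17 × 0.4 = 0.068.
Non-CYP routes (38%) are unchanged.
New clearance relative to baseline: 1.568 + 0.0663 + 0.068 + 0.38 = 2.0823.
New steady-state concentration = 51.9 / 2.0823 = 24.9 μg/mL (concentration scales inversely with clearance).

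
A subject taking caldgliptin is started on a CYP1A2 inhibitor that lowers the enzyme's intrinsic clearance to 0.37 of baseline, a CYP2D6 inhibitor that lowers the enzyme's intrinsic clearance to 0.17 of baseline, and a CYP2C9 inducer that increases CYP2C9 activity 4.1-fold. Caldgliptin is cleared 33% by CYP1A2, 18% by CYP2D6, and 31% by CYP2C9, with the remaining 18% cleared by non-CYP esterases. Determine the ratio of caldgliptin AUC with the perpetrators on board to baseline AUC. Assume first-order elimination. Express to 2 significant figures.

0.62

CYP1A2: 0.33 × 0.37 = 0.1221
CYP2D6: 0.18 × 0.17 = 0.0306
CYP2C9: 0.31 × 4.1 = 1.271
Other: 0.18 (unchanged)
Relative clearance = 0.1221 + 0.0306 + 1.271 + 0.18 = 1.6037.
AUC ∝ 1/CL: fold-change = 1 / 1.6037 = 0.62.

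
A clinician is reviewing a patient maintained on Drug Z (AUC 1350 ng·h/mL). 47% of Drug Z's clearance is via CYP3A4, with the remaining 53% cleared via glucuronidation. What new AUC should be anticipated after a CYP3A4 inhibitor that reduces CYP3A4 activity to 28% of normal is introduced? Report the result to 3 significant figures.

The CYP3A4 pathway (47% of clearance) falls to 0.28× activity: 0.47 × 0.28 = 0.1316.
The remaining 53% of clearance is unaffected.
CL_new/CL_old = 0.1316 + 0.53 = 0.6616.
With dosing unchanged, AUC scales as 1/CL: 1350 / 0.6616 = 2.04 × 10³ ng·h/mL.

2.04 × 10³ ng·h/mL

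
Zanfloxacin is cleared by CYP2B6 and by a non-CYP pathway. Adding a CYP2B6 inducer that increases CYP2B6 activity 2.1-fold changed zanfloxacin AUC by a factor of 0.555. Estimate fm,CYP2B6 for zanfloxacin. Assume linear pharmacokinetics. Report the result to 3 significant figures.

CL'/CL = 1 / 0.555 = 1.802
2.1·fm + (1 − fm) = 1.802
fm = (1.802 − 1) / (2.1 − 1) = 0.729

0.729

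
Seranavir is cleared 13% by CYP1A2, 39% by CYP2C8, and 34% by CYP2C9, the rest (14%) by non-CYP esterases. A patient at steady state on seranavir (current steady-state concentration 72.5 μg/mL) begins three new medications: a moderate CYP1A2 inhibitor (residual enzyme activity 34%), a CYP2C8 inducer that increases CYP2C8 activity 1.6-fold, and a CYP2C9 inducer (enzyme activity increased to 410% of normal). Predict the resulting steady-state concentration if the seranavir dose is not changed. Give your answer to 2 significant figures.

The CYP1A2 pathway (13% of clearance) is reduced to 0.34× activity: 0.13 × 0.34 = 0.0442.
The CYP2C8 pathway (39% of clearance) is boosted to 1.6× activity: 0.39 × 1.6 = 0.624.
The CYP2C9 pathway (34% of clearance) increases to 4.1× activity: 0.34 × 4.1 = 1.394.
Non-CYP routes (14%) are unchanged.
New clearance relative to baseline: 0.0442 + 0.624 + 1.394 + 0.14 = 2.2022.
Steady-state concentration ∝ 1/CL: new value = 72.5 / 2.2022 = 33 μg/mL.

33 μg/mL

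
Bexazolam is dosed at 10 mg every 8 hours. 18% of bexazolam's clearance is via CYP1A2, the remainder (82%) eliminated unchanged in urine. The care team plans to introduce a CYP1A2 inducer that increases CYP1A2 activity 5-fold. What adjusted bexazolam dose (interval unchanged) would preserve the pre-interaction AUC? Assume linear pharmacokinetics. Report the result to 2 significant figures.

17 mg

CYP1A2: 0.18 × 5 = 0.9
Other: 0.82 (unchanged)
CL_new/CL_old = 0.9 + 0.82 = 1.72.
Css,avg = (dose rate)/CL, so holding Css fixed requires dose ∝ CL: 10 × 1.72 = 17 mg.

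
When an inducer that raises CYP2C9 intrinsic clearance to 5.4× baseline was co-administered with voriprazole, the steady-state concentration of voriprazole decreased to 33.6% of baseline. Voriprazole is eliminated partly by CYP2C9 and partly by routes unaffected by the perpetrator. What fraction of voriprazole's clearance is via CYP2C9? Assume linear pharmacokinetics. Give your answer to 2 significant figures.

CL'/CL = 1 / 0.336 = 2.976
5.4·fm + (1 − fm) = 2.976
fm = (2.976 − 1) / (5.4 − 1) = 0.45

0.45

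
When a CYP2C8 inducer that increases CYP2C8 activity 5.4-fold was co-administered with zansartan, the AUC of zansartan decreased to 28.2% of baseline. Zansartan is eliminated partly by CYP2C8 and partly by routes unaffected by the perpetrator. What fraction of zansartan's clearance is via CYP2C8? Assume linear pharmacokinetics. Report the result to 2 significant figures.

0.58

Let fm be the CYP2C8 fraction. New clearance relative to baseline = fm × 5.4 + (1 − fm).
AUC ratio = 1 / (new CL fraction), so new CL fraction = 1 / 0.282 = 3.546.
fm × 5.4 + 1 − fm = 3.546  ⇒  fm × (5.4 − 1) = 2.546  ⇒  fm = 0.58.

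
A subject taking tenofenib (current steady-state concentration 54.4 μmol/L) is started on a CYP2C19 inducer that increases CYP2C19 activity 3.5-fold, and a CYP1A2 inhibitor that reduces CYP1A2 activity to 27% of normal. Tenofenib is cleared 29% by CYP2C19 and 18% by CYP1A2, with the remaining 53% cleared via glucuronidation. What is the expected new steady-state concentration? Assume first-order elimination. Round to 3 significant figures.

34.1 μmol/L

The CYP2C19 pathway (29% of clearance) is boosted to 3.5× activity: 0.29 × 3.5 = 1.015.
The CYP1A2 pathway (18% of clearance) falls to 0.27× activity: 0.18 × 0.27 = 0.0486.
The remaining 53% of clearance is unaffected.
New clearance relative to baseline: 1.015 + 0.0486 + 0.53 = 1.5936.
New steady-state concentration = 54.4 / 1.5936 = 34.1 μmol/L (concentration scales inversely with clearance).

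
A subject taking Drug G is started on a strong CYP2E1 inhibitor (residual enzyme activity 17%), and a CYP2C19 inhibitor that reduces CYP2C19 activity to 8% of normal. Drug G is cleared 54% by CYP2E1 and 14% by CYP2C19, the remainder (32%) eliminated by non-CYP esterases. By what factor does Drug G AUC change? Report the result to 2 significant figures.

The CYP2E1 pathway (54% of clearance) falls to 0.17× activity: 0.54 × 0.17 = 0.0918.
The CYP2C19 pathway (14% of clearance) falls to 0.08× activity: 0.14 × 0.08 = 0.0112.
Non-CYP routes (32%) are unchanged.
New clearance relative to baseline: 0.0918 + 0.0112 + 0.32 = 0.423.
Net AUC ratio = 1 / 0.423 = 2.4.

2.4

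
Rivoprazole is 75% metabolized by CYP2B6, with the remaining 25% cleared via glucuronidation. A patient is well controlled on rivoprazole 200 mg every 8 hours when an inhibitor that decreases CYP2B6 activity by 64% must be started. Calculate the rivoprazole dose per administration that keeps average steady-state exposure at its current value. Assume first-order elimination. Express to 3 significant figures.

104 mg

CYP2B6: 0.75 × 0.36 = 0.27
Other: 0.25 (unchanged)
Relative clearance = 0.27 + 0.25 = 0.52.
To maintain the same steady-state level, dose must scale with clearance: new dose = 200 × 0.52 = 104 mg.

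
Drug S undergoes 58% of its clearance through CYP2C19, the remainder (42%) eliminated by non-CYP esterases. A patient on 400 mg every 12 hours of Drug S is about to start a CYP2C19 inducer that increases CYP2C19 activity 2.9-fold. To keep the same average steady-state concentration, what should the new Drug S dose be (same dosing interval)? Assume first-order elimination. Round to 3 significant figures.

841 mg

The CYP2C19 pathway (58% of clearance) increases to 2.9× activity: 0.58 × 2.9 = 1.682.
The remaining 42% of clearance is unaffected.
New clearance relative to baseline: 1.682 + 0.42 = 2.102.
Css,avg = (dose rate)/CL, so holding Css fixed requires dose ∝ CL: 400 × 2.102 = 841 mg.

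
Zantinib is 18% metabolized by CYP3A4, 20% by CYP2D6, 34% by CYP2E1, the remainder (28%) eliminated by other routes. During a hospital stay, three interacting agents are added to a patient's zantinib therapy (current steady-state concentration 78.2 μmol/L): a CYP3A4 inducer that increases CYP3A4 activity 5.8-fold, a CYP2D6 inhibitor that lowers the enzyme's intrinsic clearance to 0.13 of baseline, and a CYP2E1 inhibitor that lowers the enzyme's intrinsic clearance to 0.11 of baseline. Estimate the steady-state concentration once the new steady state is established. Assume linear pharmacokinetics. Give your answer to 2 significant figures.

56 μmol/L

CYP3A4: 0.18 × 5.8 = 1.044
CYP2D6: 0.2 × 0.13 = 0.026
CYP2E1: 0.34 × 0.11 = 0.0374
Other: 0.28 (unchanged)
CL_new/CL_old = 1.044 + 0.026 + 0.0374 + 0.28 = 1.3874.
Steady-state concentration ∝ 1/CL: new value = 78.2 / 1.3874 = 56 μmol/L.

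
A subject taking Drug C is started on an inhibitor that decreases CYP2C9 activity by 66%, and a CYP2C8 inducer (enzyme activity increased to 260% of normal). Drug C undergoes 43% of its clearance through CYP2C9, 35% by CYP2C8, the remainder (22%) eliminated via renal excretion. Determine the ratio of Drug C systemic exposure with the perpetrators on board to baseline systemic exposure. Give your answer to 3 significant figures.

The CYP2C9 pathway (43% of clearance) drops to 0.34× activity: 0.43 × 0.34 = 0.1462.
The CYP2C8 pathway (35% of clearance) is boosted to 2.6× activity: 0.35 × 2.6 = 0.91.
The remaining 22% of clearance is unaffected.
Relative clearance = 0.1462 + 0.91 + 0.22 = 1.2762.
Because systemic exposure varies inversely with clearance, the combined effect is 1 / 1.2762 = 0.784.

0.784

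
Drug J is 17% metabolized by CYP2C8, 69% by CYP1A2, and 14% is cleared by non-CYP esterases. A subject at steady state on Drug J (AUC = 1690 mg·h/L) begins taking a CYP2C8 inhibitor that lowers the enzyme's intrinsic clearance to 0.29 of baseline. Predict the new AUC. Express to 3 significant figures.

The CYP2C8 pathway (17% of clearance) drops to 0.29× activity: 0.17 × 0.29 = 0.0493.
CYP1A2 (69%) and the residual 14% are unaffected.
CL_new/CL_old = 0.0493 + 0.69 + 0.14 = 0.8793.
With dosing unchanged, AUC scales as 1/CL: 1690 / 0.8793 = 1.92 × 10³ mg·h/L.

1.92 × 10³ mg·h/L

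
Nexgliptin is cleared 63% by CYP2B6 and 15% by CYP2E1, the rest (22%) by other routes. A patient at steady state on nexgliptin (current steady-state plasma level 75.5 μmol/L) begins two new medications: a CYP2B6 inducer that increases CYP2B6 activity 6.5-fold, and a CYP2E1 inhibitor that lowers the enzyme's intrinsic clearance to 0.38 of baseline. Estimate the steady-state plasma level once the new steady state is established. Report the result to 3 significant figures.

17.3 μmol/L

CYP2B6: 0.63 × 6.5 = 4.095
CYP2E1: 0.15 × 0.38 = 0.057
Other: 0.22 (unchanged)
New clearance relative to baseline: 4.095 + 0.057 + 0.22 = 4.372.
Dividing the baseline by the relative clearance: 75.5 / 4.372 = 17.3 μmol/L.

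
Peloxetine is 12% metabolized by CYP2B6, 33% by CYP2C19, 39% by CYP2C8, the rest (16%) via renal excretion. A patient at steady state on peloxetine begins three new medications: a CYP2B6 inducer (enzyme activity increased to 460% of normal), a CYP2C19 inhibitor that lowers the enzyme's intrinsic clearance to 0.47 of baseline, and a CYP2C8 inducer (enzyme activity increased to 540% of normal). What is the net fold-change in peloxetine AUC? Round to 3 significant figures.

0.336

The CYP2B6 pathway (12% of clearance) is boosted to 4.6× activity: 0.12 × 4.6 = 0.552.
The CYP2C19 pathway (33% of clearance) drops to 0.47× activity: 0.33 × 0.47 = 0.1551.
The CYP2C8 pathway (39% of clearance) rises to 5.4× activity: 0.39 × 5.4 = 2.106.
Non-CYP routes (16%) are unchanged.
CL_new/CL_old = 0.552 + 0.1551 + 2.106 + 0.16 = 2.9731.
Net AUC ratio = 1 / 2.9731 = 0.336.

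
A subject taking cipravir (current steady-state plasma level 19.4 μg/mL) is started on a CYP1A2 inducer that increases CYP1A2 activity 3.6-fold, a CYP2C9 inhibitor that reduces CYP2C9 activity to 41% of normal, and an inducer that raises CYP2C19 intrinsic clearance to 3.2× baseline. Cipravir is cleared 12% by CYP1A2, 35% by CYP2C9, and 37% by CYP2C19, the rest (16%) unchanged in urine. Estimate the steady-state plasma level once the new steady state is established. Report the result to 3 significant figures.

10.1 μg/mL

The CYP1A2 pathway (12% of clearance) rises to 3.6× activity: 0.12 × 3.6 = 0.432.
The CYP2C9 pathway (35% of clearance) falls to 0.41× activity: 0.35 × 0.41 = 0.1435.
The CYP2C19 pathway (37% of clearance) is boosted to 3.2× activity: 0.37 × 3.2 = 1.184.
Non-CYP routes (16%) are unchanged.
CL_new/CL_old = 0.432 + 0.1435 + 1.184 + 0.16 = 1.9195.
New steady-state plasma level = 19.4 / 1.9195 = 10.1 μg/mL (concentration scales inversely with clearance).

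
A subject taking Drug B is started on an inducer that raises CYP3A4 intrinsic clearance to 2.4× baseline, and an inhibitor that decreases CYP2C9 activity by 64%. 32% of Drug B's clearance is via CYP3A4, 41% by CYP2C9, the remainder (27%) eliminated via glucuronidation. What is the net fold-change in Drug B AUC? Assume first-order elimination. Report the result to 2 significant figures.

0.84

CYP3A4: 0.32 × 2.4 = 0.768
CYP2C9: 0.41 × 0.36 = 0.1476
Other: 0.27 (unchanged)
CL_new/CL_old = 0.768 + 0.1476 + 0.27 = 1.1856.
AUC ∝ 1/CL: fold-change = 1 / 1.1856 = 0.84.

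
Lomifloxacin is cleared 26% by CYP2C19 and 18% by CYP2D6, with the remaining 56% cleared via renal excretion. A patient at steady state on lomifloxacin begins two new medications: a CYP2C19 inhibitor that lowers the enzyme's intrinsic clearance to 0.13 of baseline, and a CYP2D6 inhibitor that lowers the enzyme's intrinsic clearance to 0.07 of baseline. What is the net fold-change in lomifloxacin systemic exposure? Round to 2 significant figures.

The CYP2C19 pathway (26% of clearance) falls to 0.13× activity: 0.26 × 0.13 = 0.0338.
The CYP2D6 pathway (18% of clearance) is reduced to 0.07× activity: 0.18 × 0.07 = 0.0126.
Non-CYP routes (56%) are unchanged.
CL_new/CL_old = 0.0338 + 0.0126 + 0.56 = 0.6064.
Systemic exposure ∝ 1/CL: fold-change = 1 / 0.6064 = 1.6.

1.6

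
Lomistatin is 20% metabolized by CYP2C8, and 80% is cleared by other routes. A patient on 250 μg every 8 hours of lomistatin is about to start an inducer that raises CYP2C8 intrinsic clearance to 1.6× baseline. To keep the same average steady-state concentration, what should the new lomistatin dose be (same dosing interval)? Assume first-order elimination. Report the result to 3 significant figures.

280 μg

The CYP2C8 pathway (20% of clearance) increases to 1.6× activity: 0.2 × 1.6 = 0.32.
The remaining 80% of clearance is unaffected.
CL_new/CL_old = 0.32 + 0.8 = 1.12.
Css,avg = (dose rate)/CL, so holding Css fixed requires dose ∝ CL: 250 × 1.12 = 280 μg.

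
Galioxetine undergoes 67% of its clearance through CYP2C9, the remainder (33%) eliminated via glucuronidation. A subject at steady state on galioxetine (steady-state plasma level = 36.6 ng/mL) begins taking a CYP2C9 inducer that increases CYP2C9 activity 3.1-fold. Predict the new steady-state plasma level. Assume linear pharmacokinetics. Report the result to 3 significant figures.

CYP2C9: 0.67 × 3.1 = 2.077
Other: 0.33 (unchanged)
Relative clearance = 2.077 + 0.33 = 2.407.
Steady-state plasma level ∝ 1/CL, so new value = 36.6 / 2.407 = 15.2 ng/mL.

15.2 ng/mL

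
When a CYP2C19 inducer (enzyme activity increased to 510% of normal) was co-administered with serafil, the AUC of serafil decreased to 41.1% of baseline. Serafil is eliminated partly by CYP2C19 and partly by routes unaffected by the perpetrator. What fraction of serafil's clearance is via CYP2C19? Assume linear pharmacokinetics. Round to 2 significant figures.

0.35

Call the CYP2C19 fraction fm. After the interaction, CL_new/CL_old = fm × 5.1 + (1 − fm).
AUC ratio = 1 / (new CL fraction), so new CL fraction = 1 / 0.411 = 2.433.
fm × 5.1 + 1 − fm = 2.433  ⇒  fm × (5.1 − 1) = 1.433  ⇒  fm = 0.35.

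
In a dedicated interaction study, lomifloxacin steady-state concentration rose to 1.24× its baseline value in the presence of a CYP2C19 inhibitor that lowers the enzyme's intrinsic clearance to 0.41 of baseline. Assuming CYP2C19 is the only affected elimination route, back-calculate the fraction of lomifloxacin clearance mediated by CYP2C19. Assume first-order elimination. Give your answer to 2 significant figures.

Let x = fm,CYP2C19. Because steady-state concentration ∝ 1/CL, relative clearance fell to 1/1.24 = 0.8065.
Only the CYP2C19 route changed, so 0.8065 = x·0.41 + (1 − x), giving x = 0.33.

0.33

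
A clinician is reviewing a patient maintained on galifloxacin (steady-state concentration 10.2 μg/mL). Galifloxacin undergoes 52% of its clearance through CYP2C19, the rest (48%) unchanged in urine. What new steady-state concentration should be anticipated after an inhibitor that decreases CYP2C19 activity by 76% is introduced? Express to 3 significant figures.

16.9 μg/mL

CYP2C19: 0.52 × 0.24 = 0.1248
Other: 0.48 (unchanged)
Relative clearance = 0.1248 + 0.48 = 0.6048.
With dosing unchanged, steady-state concentration scales as 1/CL: 10.2 / 0.6048 = 16.9 μg/mL.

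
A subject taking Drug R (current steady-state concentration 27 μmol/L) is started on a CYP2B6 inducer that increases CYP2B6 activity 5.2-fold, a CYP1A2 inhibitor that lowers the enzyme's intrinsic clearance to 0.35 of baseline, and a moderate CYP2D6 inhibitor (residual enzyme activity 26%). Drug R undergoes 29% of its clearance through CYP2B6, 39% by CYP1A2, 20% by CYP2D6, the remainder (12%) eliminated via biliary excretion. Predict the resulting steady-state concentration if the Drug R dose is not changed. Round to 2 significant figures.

The CYP2B6 pathway (29% of clearance) is boosted to 5.2× activity: 0.29 × 5.2 = 1.508.
The CYP1A2 pathway (39% of clearance) falls to 0.35× activity: 0.39 × 0.35 = 0.1365.
The CYP2D6 pathway (20% of clearance) drops to 0.26× activity: 0.2 × 0.26 = 0.052.
The remaining 12% of clearance is unaffected.
New clearance relative to baseline: 1.508 + 0.1365 + 0.052 + 0.12 = 1.8165.
Dividing the baseline by the relative clearance: 27 / 1.8165 = 15 μmol/L.

15 μmol/L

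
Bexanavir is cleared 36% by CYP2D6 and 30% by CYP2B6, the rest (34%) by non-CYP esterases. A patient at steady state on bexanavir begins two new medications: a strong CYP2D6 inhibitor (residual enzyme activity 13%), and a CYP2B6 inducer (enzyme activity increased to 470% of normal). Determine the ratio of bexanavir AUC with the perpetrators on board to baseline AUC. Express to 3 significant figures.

CYP2D6: 0.36 × 0.13 = 0.0468
CYP2B6: 0.3 × 4.7 = 1.41
Other: 0.34 (unchanged)
CL_new/CL_old = 0.0468 + 1.41 + 0.34 = 1.7968.
Because AUC varies inversely with clearance, the combined effect is 1 / 1.7968 = 0.557.

0.557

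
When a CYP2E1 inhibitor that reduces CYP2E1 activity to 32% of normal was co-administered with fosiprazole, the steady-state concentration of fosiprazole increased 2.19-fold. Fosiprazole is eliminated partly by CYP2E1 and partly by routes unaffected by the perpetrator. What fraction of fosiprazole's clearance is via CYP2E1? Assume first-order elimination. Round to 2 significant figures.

Let fm be the CYP2E1 fraction. New clearance relative to baseline = fm × 0.32 + (1 − fm).
Steady-state concentration ratio = 1 / (new CL fraction), so new CL fraction = 1 / 2.19 = 0.4566.
fm × 0.32 + 1 − fm = 0.4566  ⇒  fm × (0.32 − 1) = −0.5434  ⇒  fm = 0.80.

0.80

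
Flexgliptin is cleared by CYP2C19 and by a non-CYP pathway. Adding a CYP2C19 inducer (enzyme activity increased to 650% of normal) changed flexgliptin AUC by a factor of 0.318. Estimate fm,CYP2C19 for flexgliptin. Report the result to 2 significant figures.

Write x for the fraction cleared via CYP2C19. The observed AUC change means clearance rose to 1/0.318 = 3.145 of baseline.
Only the CYP2C19 route changed, so 3.145 = x·6.5 + (1 − x), giving x = 0.39.

0.39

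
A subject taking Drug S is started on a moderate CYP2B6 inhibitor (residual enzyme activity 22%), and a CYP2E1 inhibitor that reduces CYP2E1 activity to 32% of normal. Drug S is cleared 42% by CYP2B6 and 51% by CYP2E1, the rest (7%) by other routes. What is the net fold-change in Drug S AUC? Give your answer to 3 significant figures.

3.07

The CYP2B6 pathway (42% of clearance) is reduced to 0.22× activity: 0.42 × 0.22 = 0.0924.
The CYP2E1 pathway (51% of clearance) drops to 0.32× activity: 0.51 × 0.32 = 0.1632.
The remaining 7% of clearance is unaffected.
CL_new/CL_old = 0.0924 + 0.1632 + 0.07 = 0.3256.
Net AUC ratio = 1 / 0.3256 = 3.07.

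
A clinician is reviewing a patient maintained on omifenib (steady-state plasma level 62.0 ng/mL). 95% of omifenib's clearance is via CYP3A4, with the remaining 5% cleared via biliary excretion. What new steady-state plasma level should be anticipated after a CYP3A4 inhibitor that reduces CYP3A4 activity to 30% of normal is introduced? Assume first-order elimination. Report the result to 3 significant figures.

CYP3A4: 0.95 × 0.3 = 0.285
Other: 0.05 (unchanged)
New clearance relative to baseline: 0.285 + 0.05 = 0.335.
With dosing unchanged, steady-state plasma level scales as 1/CL: 62.0 / 0.335 = 185 ng/mL.

185 ng/mL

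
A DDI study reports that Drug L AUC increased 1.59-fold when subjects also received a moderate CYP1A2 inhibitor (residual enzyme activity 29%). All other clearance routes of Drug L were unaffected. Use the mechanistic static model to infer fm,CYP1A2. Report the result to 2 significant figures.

0.52

Let x = fm,CYP1A2. Because AUC ∝ 1/CL, relative clearance fell to 1/1.59 = 0.6289.
Setting x·0.29 + (1 − x) = 0.6289 and solving: x = (0.6289 − 1)/(0.29 − 1) = 0.52.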